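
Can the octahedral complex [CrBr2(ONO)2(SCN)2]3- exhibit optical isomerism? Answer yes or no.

The six octahedral sites form three mutually perpendicular trans pairs.
Systematic placement gives 5 geometric isomers: Br trans, ONO trans, SCN trans; Br trans, ONO cis, SCN cis; Br cis, ONO cis, SCN trans; Br cis, ONO cis, SCN cis (chiral); Br cis, ONO trans, SCN cis.
One of these lacks any improper symmetry element and so occurs as an enantiomeric pair, giving 5 + 1 = 6 stereoisomers in total.

yes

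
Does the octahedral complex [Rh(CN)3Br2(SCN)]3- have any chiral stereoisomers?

An octahedron has six vertices in three trans pairs; every non-trans pair is cis.
There are 3 geometric isomers: CN mer, Br trans; CN fac, Br cis; CN mer, Br cis.
Each arrangement has an internal mirror plane or centre of symmetry, so none is chiral.

no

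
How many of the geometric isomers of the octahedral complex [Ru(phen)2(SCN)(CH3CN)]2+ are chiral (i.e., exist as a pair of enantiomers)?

1

An octahedron has six vertices in three trans pairs; every non-trans pair is cis.
Each phen is bidentate and must span two cis positions.
Systematic placement gives 2 geometric isomers: SCN and CH3CN mutually trans; SCN and CH3CN mutually cis (chiral).
One of these lacks any improper symmetry element and so occurs as an enantiomeric pair, giving 2 + 1 = 3 stereoisomers in total.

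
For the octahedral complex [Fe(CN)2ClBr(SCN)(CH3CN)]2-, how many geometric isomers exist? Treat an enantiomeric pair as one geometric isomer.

9

Placing the ligands in turn and identifying arrangements related by rotation or reflection leaves 9 distinct geometric isomers.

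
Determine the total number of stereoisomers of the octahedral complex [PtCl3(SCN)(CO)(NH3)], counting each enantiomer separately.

In an octahedral complex each vertex has one trans partner and four cis neighbours.
The distinct arrangements are (4 in all): Cl mer (3 arrangements); Cl fac (chiral).
One of these lacks any improper symmetry element and so occurs as an enantiomeric pair, giving 4 + 1 = 5 stereoisomers in total.

5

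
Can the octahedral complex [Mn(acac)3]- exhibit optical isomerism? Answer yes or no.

Each acac is bidentate and must span two cis positions.
Only one geometric arrangement is possible; it has no improper symmetry element, so it exists as a pair of enantiomers (2 stereoisomers).

yes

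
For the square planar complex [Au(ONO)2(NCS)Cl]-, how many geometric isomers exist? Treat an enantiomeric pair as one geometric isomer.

A square has two trans pairs of vertices; adjacent vertices are cis.
The distinct arrangements are (2 in all): ONO cis; ONO trans.

2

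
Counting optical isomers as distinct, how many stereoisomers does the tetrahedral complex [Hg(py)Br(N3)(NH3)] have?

Only one geometric arrangement is possible; it has no improper symmetry element, so it exists as a pair of enantiomers (2 stereoisomers).

2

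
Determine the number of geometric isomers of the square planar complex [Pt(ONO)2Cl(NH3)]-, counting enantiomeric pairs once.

Systematic placement gives 2 geometric isomers: ONO cis; ONO trans.

2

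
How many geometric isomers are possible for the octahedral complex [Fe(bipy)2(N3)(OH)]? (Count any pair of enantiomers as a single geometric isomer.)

2

The six octahedral sites form three mutually perpendicular trans pairs.
Each bipy is bidentate and must span two cis positions.
Working through the distinct placements yields 2 geometric isomers: N3 and OH mutually trans; N3 and OH mutually cis (chiral).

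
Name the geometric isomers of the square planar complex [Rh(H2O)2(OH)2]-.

In a square planar complex each vertex has one trans partner and two cis neighbours.
The distinct arrangements are (2 in all): H2O cis; H2O trans.

cis and trans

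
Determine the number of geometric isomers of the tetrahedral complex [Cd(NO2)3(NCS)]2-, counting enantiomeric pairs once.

1

Only one geometric arrangement is possible.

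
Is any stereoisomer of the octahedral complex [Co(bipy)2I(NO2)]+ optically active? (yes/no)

yes

In an octahedral complex each vertex has one trans partner and four cis neighbours.
Each bipy is bidentate and must span two cis positions.
Working through the distinct placements yields 2 geometric isomers: I and NO2 mutually trans; I and NO2 mutually cis (chiral).
One of these lacks any improper symmetry element and so occurs as an enantiomeric pair, giving 2 + 1 = 3 stereoisomers in total.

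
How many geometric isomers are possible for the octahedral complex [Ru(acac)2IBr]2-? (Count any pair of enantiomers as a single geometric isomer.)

Each acac is bidentate and must span two cis positions.
There are 2 geometric isomers: I and Br mutually trans; I and Br mutually cis (chiral).

2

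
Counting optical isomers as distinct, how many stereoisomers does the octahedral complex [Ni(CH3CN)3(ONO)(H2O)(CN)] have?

The six octahedral sites form three mutually perpendicular trans pairs.
There are 4 geometric isomers: CH3CN mer (3 arrangements); CH3CN fac (chiral).
One of these lacks any improper symmetry element and so occurs as an enantiomeric pair, giving 4 + 1 = 5 stereoisomers in total.

5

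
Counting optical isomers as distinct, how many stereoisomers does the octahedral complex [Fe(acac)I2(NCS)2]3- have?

Each acac is bidentate and must span two cis positions.
There are 3 geometric isomers: I trans, NCS cis; I cis, NCS cis (chiral); I cis, NCS trans.
One of these lacks any improper symmetry element and so occurs as an enantiomeric pair, giving 3 + 1 = 4 stereoisomers in total.

4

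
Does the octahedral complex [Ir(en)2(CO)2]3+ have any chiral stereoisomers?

yes

In an octahedral complex each vertex has one trans partner and four cis neighbours.
Each en is bidentate and must span two cis positions.
Systematic placement gives 2 geometric isomers: CO trans; CO cis (chiral).
One of these lacks any improper symmetry element and so occurs as an enantiomeric pair, giving 2 + 1 = 3 stereoisomers in total.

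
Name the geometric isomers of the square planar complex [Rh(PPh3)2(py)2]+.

A square has two trans pairs of vertices; adjacent vertices are cis.
Systematic placement gives 2 geometric isomers: PPh3 cis; PPh3 trans.

cis and trans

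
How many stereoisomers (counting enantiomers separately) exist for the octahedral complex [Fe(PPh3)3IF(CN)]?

5

An octahedron has six vertices in three trans pairs; every non-trans pair is cis.
There are 4 geometric isomers: PPh3 mer (3 arrangements); PPh3 fac (chiral).
One of these lacks any improper symmetry element and so occurs as an enantiomeric pair, giving 4 + 1 = 5 stereoisomers in total.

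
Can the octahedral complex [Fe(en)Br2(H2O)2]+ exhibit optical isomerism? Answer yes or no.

An octahedron has six vertices in three trans pairs; every non-trans pair is cis.
Each en is bidentate and must span two cis positions.
Systematic placement gives 3 geometric isomers: Br trans, H2O cis; Br cis, H2O cis (chiral); Br cis, H2O trans.
One of these lacks any improper symmetry element and so occurs as an enantiomeric pair, giving 3 + 1 = 4 stereoisomers in total.

yes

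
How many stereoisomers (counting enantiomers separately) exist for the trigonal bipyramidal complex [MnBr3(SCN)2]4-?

3

A trigonal bipyramid has two axial and three equatorial sites, which are chemically inequivalent.
There are 3 geometric isomers: SCN both equatorial; SCN one axial, one equatorial; SCN both axial.
Each arrangement has an internal mirror plane or centre of symmetry, so none is chiral.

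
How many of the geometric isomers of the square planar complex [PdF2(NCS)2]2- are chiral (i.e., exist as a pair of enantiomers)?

In a square planar complex each vertex has one trans partner and two cis neighbours.
Systematic placement gives 2 geometric isomers: F cis; F trans.
Each arrangement has an internal mirror plane or centre of symmetry, so none is chiral.

0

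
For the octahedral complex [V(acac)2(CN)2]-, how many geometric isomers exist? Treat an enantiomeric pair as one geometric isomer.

2

An octahedron has six vertices in three trans pairs; every non-trans pair is cis.
Each acac is bidentate and must span two cis positions.
There are 2 geometric isomers: CN trans; CN cis (chiral).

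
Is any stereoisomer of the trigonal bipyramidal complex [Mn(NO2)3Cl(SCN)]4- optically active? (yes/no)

no

A trigonal bipyramid has two axial and three equatorial sites, which are chemically inequivalent.
Systematic placement gives 4 geometric isomers: Cl axial, SCN equatorial; Cl axial, SCN axial; Cl equatorial, SCN equatorial; Cl equatorial, SCN axial.
Each arrangement has an internal mirror plane or centre of symmetry, so none is chiral.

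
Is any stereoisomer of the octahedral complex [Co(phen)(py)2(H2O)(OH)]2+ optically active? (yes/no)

In an octahedral complex each vertex has one trans partner and four cis neighbours.
Each phen is bidentate and must span two cis positions.
There are 4 geometric isomers: py cis (3 arrangements, 2 chiral); py trans.
Of these, 2 lack any improper symmetry element and so occur as enantiomeric pairs, giving 4 + 2 = 6 stereoisomers in total.

yes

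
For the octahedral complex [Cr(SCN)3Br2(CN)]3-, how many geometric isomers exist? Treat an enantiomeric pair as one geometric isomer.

Systematic placement gives 3 geometric isomers: SCN mer, Br trans; SCN mer, Br cis; SCN fac, Br cis.

3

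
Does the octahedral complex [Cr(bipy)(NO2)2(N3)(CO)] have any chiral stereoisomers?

yes

The six octahedral sites form three mutually perpendicular trans pairs.
Each bipy is bidentate and must span two cis positions.
Systematic placement gives 4 geometric isomers: NO2 cis (3 arrangements, 2 chiral); NO2 trans.
Of these, 2 lack any improper symmetry element and so occur as enantiomeric pairs, giving 4 + 2 = 6 stereoisomers in total.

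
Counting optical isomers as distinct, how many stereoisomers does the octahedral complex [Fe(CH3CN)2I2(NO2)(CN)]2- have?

8

In an octahedral complex each vertex has one trans partner and four cis neighbours.
There are 6 geometric isomers: CH3CN trans, I cis; CH3CN trans, I trans; CH3CN cis, I cis (3 arrangements, 2 chiral); CH3CN cis, I trans.
Of these, 2 lack any improper symmetry element and so occur as enantiomeric pairs, giving 6 + 2 = 8 stereoisomers in total.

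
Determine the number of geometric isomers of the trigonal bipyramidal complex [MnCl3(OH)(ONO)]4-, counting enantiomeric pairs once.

In a trigonal bipyramid the two axial positions differ from the three equatorial ones.
Systematic placement gives 4 geometric isomers: OH equatorial, ONO equatorial; OH axial, ONO equatorial; OH equatorial, ONO axial; OH axial, ONO axial.

4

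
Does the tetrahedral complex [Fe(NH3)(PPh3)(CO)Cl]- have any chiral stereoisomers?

All four vertices of a tetrahedron are equivalent and mutually adjacent, so cis/trans isomerism cannot arise.
Only one geometric arrangement is possible; it has no improper symmetry element, so it exists as a pair of enantiomers (2 stereoisomers).

yes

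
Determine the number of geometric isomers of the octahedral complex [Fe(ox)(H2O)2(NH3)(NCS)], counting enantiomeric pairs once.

The six octahedral sites form three mutually perpendicular trans pairs.
Each ox is bidentate and must span two cis positions.
There are 4 geometric isomers: H2O trans; H2O cis (3 arrangements, 2 chiral).

4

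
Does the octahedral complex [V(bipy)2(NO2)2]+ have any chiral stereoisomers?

In an octahedral complex each vertex has one trans partner and four cis neighbours.
Each bipy is bidentate and must span two cis positions.
Systematic placement gives 2 geometric isomers: NO2 trans; NO2 cis (chiral).
One of these lacks any improper symmetry element and so occurs as an enantiomeric pair, giving 2 + 1 = 3 stereoisomers in total.

yes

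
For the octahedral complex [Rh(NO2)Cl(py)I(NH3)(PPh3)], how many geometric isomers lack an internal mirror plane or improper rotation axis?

15

An octahedron has six vertices in three trans pairs; every non-trans pair is cis.
Exhaustive case analysis gives 15 geometric isomers.
Of these, 15 lack any improper symmetry element and so occur as enantiomeric pairs, giving 15 + 15 = 30 stereoisomers in total.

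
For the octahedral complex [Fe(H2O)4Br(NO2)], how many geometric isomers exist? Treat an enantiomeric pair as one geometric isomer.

In an octahedral complex each vertex has one trans partner and four cis neighbours.
Systematic placement gives 2 geometric isomers: Br and NO2 mutually cis; Br and NO2 mutually trans.

2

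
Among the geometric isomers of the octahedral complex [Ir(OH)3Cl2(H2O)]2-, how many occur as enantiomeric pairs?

The six octahedral sites form three mutually perpendicular trans pairs.
Systematic placement gives 3 geometric isomers: OH mer, Cl trans; OH mer, Cl cis; OH fac, Cl cis.
Each arrangement has an internal mirror plane or centre of symmetry, so none is chiral.

0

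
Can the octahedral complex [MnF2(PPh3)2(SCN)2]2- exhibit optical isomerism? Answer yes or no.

In an octahedral complex each vertex has one trans partner and four cis neighbours.
Working through the distinct placements yields 5 geometric isomers: F trans, PPh3 trans, SCN trans; F trans, PPh3 cis, SCN cis; F cis, PPh3 cis, SCN trans; F cis, PPh3 cis, SCN cis (chiral); F cis, PPh3 trans, SCN cis.
One of these lacks any improper symmetry element and so occurs as an enantiomeric pair, giving 5 + 1 = 6 stereoisomers in total.

yes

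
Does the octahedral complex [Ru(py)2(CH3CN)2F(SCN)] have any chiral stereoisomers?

In an octahedral complex each vertex has one trans partner and four cis neighbours.
The distinct arrangements are (6 in all): py trans, CH3CN trans; py cis, CH3CN trans; py trans, CH3CN cis; py cis, CH3CN cis (3 arrangements, 2 chiral).
Of these, 2 lack any improper symmetry element and so occur as enantiomeric pairs, giving 6 + 2 = 8 stereoisomers in total.

yes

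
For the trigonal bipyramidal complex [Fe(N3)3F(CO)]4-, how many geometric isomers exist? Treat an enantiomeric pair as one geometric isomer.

Systematic placement gives 4 geometric isomers: F axial, CO axial; F equatorial, CO axial; F axial, CO equatorial; F equatorial, CO equatorial.

4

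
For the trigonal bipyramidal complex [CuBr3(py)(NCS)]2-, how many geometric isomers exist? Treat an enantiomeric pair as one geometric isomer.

4

A trigonal bipyramid has two axial and three equatorial sites, which are chemically inequivalent.
Systematic placement gives 4 geometric isomers: py equatorial, NCS equatorial; py equatorial, NCS axial; py axial, NCS equatorial; py axial, NCS axial.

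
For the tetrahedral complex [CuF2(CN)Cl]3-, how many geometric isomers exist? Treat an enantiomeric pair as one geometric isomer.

1

In a tetrahedral complex all four positions are equivalent and every pair of ligands is adjacent — there is no cis/trans distinction.
Only one geometric arrangement is possible.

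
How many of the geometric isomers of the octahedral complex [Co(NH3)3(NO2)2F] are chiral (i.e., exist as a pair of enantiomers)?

The six octahedral sites form three mutually perpendicular trans pairs.
Systematic placement gives 3 geometric isomers: NH3 mer, NO2 trans; NH3 fac, NO2 cis; NH3 mer, NO2 cis.
Each arrangement has an internal mirror plane or centre of symmetry, so none is chiral.

0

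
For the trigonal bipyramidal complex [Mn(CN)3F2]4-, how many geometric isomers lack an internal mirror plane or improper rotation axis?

The distinct arrangements are (3 in all): F both equatorial; F one axial, one equatorial; F both axial.
Each arrangement has an internal mirror plane or centre of symmetry, so none is chiral.

0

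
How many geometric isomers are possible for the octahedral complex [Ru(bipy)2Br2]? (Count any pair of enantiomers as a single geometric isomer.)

In an octahedral complex each vertex has one trans partner and four cis neighbours.
Each bipy is bidentate and must span two cis positions.
Working through the distinct placements yields 2 geometric isomers: Br trans; Br cis (chiral).

2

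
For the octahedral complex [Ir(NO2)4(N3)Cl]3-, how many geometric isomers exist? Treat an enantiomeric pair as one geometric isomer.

In an octahedral complex each vertex has one trans partner and four cis neighbours.
Systematic placement gives 2 geometric isomers: N3 and Cl mutually trans; N3 and Cl mutually cis.

2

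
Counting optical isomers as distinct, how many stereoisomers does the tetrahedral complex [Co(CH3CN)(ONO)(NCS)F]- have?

2

Only one geometric arrangement is possible; it has no improper symmetry element, so it exists as a pair of enantiomers (2 stereoisomers).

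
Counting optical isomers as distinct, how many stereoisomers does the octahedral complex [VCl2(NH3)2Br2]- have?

In an octahedral complex each vertex has one trans partner and four cis neighbours.
The distinct arrangements are (5 in all): Cl trans, NH3 trans, Br trans; Cl cis, NH3 cis, Br trans; Cl cis, NH3 trans, Br cis; Cl cis, NH3 cis, Br cis (chiral); Cl trans, NH3 cis, Br cis.
One of these lacks any improper symmetry element and so occurs as an enantiomeric pair, giving 5 + 1 = 6 stereoisomers in total.

6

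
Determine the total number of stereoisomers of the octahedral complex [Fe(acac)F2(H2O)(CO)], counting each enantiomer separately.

6

The six octahedral sites form three mutually perpendicular trans pairs.
Each acac is bidentate and must span two cis positions.
Working through the distinct placements yields 4 geometric isomers: F cis (3 arrangements, 2 chiral); F trans.
Of these, 2 lack any improper symmetry element and so occur as enantiomeric pairs, giving 4 + 2 = 6 stereoisomers in total.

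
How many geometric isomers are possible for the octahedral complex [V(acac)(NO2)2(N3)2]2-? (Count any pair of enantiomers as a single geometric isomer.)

3

Each acac is bidentate and must span two cis positions.
There are 3 geometric isomers: NO2 cis, N3 trans; NO2 cis, N3 cis (chiral); NO2 trans, N3 cis.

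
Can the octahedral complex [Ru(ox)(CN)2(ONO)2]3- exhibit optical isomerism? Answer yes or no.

yes

In an octahedral complex each vertex has one trans partner and four cis neighbours.
Each ox is bidentate and must span two cis positions.
The distinct arrangements are (3 in all): CN trans, ONO cis; CN cis, ONO cis (chiral); CN cis, ONO trans.
One of these lacks any improper symmetry element and so occurs as an enantiomeric pair, giving 3 + 1 = 4 stereoisomers in total.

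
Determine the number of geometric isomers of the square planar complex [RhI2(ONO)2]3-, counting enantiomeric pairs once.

There are 2 geometric isomers: I cis; I trans.

2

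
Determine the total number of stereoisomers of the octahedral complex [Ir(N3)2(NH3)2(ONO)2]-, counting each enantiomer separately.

6

In an octahedral complex each vertex has one trans partner and four cis neighbours.
Systematic placement gives 5 geometric isomers: N3 trans, NH3 trans, ONO trans; N3 trans, NH3 cis, ONO cis; N3 cis, NH3 cis, ONO trans; N3 cis, NH3 cis, ONO cis (chiral); N3 cis, NH3 trans, ONO cis.
One of these lacks any improper symmetry element and so occurs as an enantiomeric pair, giving 5 + 1 = 6 stereoisomers in total.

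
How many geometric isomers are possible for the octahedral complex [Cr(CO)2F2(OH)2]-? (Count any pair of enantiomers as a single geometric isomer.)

An octahedron has six vertices in three trans pairs; every non-trans pair is cis.
There are 5 geometric isomers: CO trans, F trans, OH trans; CO trans, F cis, OH cis; CO cis, F cis, OH trans; CO cis, F cis, OH cis (chiral); CO cis, F trans, OH cis.

5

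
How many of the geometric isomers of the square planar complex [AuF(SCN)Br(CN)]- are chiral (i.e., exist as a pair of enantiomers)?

The distinct arrangements are (3 in all): (Br/F trans, CN/SCN trans); (Br/SCN trans, CN/F trans); (Br/CN trans, F/SCN trans).
Each arrangement has an internal mirror plane or centre of symmetry, so none is chiral.

0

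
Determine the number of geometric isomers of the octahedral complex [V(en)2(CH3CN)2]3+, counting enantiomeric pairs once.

The six octahedral sites form three mutually perpendicular trans pairs.
Each en is bidentate and must span two cis positions.
Working through the distinct placements yields 2 geometric isomers: CH3CN trans; CH3CN cis (chiral).

2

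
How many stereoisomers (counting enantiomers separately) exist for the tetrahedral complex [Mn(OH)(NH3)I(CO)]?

2

All four vertices of a tetrahedron are equivalent and mutually adjacent, so cis/trans isomerism cannot arise.
Only one geometric arrangement is possible; it has no improper symmetry element, so it exists as a pair of enantiomers (2 stereoisomers).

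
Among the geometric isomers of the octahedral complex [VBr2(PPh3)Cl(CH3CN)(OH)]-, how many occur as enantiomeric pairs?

Placing the ligands in turn and identifying arrangements related by rotation or reflection leaves 9 distinct geometric isomers.
Of these, 6 lack any improper symmetry element and so occur as enantiomeric pairs, giving 9 + 6 = 15 stereoisomers in total.

6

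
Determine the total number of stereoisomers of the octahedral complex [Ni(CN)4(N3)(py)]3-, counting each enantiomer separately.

The six octahedral sites form three mutually perpendicular trans pairs.
Working through the distinct placements yields 2 geometric isomers: N3 and py mutually trans; N3 and py mutually cis.
Each arrangement has an internal mirror plane or centre of symmetry, so none is chiral.

2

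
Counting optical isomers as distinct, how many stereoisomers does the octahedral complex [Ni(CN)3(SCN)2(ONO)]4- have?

3

An octahedron has six vertices in three trans pairs; every non-trans pair is cis.
Working through the distinct placements yields 3 geometric isomers: CN mer, SCN trans; CN mer, SCN cis; CN fac, SCN cis.
Each arrangement has an internal mirror plane or centre of symmetry, so none is chiral.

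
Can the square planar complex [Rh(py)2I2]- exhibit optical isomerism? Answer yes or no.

Working through the distinct placements yields 2 geometric isomers: py cis; py trans.
Each arrangement has an internal mirror plane or centre of symmetry, so none is chiral.

no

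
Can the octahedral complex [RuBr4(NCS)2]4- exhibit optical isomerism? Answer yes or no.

Systematic placement gives 2 geometric isomers: NCS trans; NCS cis.
Each arrangement has an internal mirror plane or centre of symmetry, so none is chiral.

no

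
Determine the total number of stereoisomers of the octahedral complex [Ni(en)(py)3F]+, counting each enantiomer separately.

2

Each en is bidentate and must span two cis positions.
Systematic placement gives 2 geometric isomers: py mer; py fac.
Each arrangement has an internal mirror plane or centre of symmetry, so none is chiral.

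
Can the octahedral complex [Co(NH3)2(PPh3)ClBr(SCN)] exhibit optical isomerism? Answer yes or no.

The six octahedral sites form three mutually perpendicular trans pairs.
Systematic enumeration (placing each ligand type in turn and discarding arrangements equivalent by rotation or reflection) gives 9 geometric isomers.
Of these, 6 lack any improper symmetry element and so occur as enantiomeric pairs, giving 9 + 6 = 15 stereoisomers in total.

yes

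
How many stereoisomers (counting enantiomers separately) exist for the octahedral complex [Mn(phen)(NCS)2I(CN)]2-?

6

Each phen is bidentate and must span two cis positions.
Working through the distinct placements yields 4 geometric isomers: NCS cis (3 arrangements, 2 chiral); NCS trans.
Of these, 2 lack any improper symmetry element and so occur as enantiomeric pairs, giving 4 + 2 = 6 stereoisomers in total.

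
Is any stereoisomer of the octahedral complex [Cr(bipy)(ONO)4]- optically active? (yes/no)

The six octahedral sites form three mutually perpendicular trans pairs.
Each bipy is bidentate and must span two cis positions.
Only one geometric arrangement is possible.

no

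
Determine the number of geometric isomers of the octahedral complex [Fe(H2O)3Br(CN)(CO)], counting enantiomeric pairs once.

In an octahedral complex each vertex has one trans partner and four cis neighbours.
There are 4 geometric isomers: H2O mer (3 arrangements); H2O fac (chiral).

4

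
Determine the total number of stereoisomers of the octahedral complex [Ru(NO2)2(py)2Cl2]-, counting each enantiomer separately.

In an octahedral complex each vertex has one trans partner and four cis neighbours.
Working through the distinct placements yields 5 geometric isomers: NO2 trans, py trans, Cl trans; NO2 cis, py cis, Cl trans; NO2 cis, py trans, Cl cis; NO2 cis, py cis, Cl cis (chiral); NO2 trans, py cis, Cl cis.
One of these lacks any improper symmetry element and so occurs as an enantiomeric pair, giving 5 + 1 = 6 stereoisomers in total.

6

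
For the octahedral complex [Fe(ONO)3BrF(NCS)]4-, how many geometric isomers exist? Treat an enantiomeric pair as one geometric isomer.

The six octahedral sites form three mutually perpendicular trans pairs.
The distinct arrangements are (4 in all): ONO mer (3 arrangements); ONO fac (chiral).

4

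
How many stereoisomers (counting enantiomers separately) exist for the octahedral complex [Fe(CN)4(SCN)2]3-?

2

The six octahedral sites form three mutually perpendicular trans pairs.
Systematic placement gives 2 geometric isomers: SCN trans; SCN cis.
Each arrangement has an internal mirror plane or centre of symmetry, so none is chiral.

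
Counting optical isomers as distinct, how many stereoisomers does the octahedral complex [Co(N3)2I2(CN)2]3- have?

The six octahedral sites form three mutually perpendicular trans pairs.
Working through the distinct placements yields 5 geometric isomers: N3 trans, I trans, CN trans; N3 cis, I cis, CN trans; N3 trans, I cis, CN cis; N3 cis, I cis, CN cis (chiral); N3 cis, I trans, CN cis.
One of these lacks any improper symmetry element and so occurs as an enantiomeric pair, giving 5 + 1 = 6 stereoisomers in total.

6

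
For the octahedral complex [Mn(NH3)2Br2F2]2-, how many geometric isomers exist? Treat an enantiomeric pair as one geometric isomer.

In an octahedral complex each vertex has one trans partner and four cis neighbours.
The distinct arrangements are (5 in all): NH3 trans, Br trans, F trans; NH3 cis, Br trans, F cis; NH3 trans, Br cis, F cis; NH3 cis, Br cis, F cis (chiral); NH3 cis, Br cis, F trans.

5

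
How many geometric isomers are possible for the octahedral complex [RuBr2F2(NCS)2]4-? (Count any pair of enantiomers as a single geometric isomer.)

There are 5 geometric isomers: Br trans, F trans, NCS trans; Br trans, F cis, NCS cis; Br cis, F cis, NCS trans; Br cis, F cis, NCS cis (chiral); Br cis, F trans, NCS cis.

5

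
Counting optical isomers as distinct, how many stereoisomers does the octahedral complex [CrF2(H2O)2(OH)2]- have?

The six octahedral sites form three mutually perpendicular trans pairs.
Working through the distinct placements yields 5 geometric isomers: F trans, H2O trans, OH trans; F trans, H2O cis, OH cis; F cis, H2O cis, OH trans; F cis, H2O cis, OH cis (chiral); F cis, H2O trans, OH cis.
One of these lacks any improper symmetry element and so occurs as an enantiomeric pair, giving 5 + 1 = 6 stereoisomers in total.

6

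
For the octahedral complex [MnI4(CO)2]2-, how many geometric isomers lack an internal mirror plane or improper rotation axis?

0

The six octahedral sites form three mutually perpendicular trans pairs.
Systematic placement gives 2 geometric isomers: CO trans; CO cis.
Each arrangement has an internal mirror plane or centre of symmetry, so none is chiral.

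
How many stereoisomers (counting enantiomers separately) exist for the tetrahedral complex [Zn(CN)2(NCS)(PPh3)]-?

1

All four vertices of a tetrahedron are equivalent and mutually adjacent, so cis/trans isomerism cannot arise.
Only one geometric arrangement is possible.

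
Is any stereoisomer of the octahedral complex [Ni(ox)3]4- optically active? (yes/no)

yes

The six octahedral sites form three mutually perpendicular trans pairs.
Each ox is bidentate and must span two cis positions.
Only one geometric arrangement is possible; it has no improper symmetry element, so it exists as a pair of enantiomers (2 stereoisomers).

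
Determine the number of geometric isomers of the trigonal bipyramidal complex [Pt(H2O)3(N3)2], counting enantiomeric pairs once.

The distinct arrangements are (3 in all): N3 both equatorial; N3 one axial, one equatorial; N3 both axial.

3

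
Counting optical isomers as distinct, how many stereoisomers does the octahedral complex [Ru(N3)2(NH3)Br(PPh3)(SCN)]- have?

15

An octahedron has six vertices in three trans pairs; every non-trans pair is cis.
Exhaustive case analysis gives 9 geometric isomers.
Of these, 6 lack any improper symmetry element and so occur as enantiomeric pairs, giving 9 + 6 = 15 stereoisomers in total.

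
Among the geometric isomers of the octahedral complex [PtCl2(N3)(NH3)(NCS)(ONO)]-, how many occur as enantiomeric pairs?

6

In an octahedral complex each vertex has one trans partner and four cis neighbours.
Systematic enumeration (placing each ligand type in turn and discarding arrangements equivalent by rotation or reflection) gives 9 geometric isomers.
Of these, 6 lack any improper symmetry element and so occur as enantiomeric pairs, giving 9 + 6 = 15 stereoisomers in total.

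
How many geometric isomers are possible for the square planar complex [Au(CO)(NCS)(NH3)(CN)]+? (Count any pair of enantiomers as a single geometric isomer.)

A square has two trans pairs of vertices; adjacent vertices are cis.
Systematic placement gives 3 geometric isomers: (CN/NCS trans, CO/NH3 trans); (CN/NH3 trans, CO/NCS trans); (CN/CO trans, NCS/NH3 trans).

3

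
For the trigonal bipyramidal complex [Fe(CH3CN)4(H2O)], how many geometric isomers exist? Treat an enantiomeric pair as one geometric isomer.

2

In a trigonal bipyramid the two axial positions differ from the three equatorial ones.
Working through the distinct placements yields 2 geometric isomers: H2O equatorial; H2O axial.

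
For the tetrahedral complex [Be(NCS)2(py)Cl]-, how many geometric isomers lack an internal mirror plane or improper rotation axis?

0

Only one geometric arrangement is possible.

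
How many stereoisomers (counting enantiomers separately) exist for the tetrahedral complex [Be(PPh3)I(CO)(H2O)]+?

All four vertices of a tetrahedron are equivalent and mutually adjacent, so cis/trans isomerism cannot arise.
Only one geometric arrangement is possible; it has no improper symmetry element, so it exists as a pair of enantiomers (2 stereoisomers).

2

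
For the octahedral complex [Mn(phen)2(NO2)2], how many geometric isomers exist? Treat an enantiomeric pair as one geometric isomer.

In an octahedral complex each vertex has one trans partner and four cis neighbours.
Each phen is bidentate and must span two cis positions.
Working through the distinct placements yields 2 geometric isomers: NO2 trans; NO2 cis (chiral).

2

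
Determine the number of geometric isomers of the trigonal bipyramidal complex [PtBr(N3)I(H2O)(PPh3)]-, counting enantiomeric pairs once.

In a trigonal bipyramid the two axial positions differ from the three equatorial ones.
Systematic enumeration (placing each ligand type in turn and discarding arrangements equivalent by rotation or reflection) gives 10 geometric isomers.

10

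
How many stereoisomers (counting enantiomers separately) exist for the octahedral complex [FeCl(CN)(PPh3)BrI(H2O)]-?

30

The six octahedral sites form three mutually perpendicular trans pairs.
Exhaustive case analysis gives 15 geometric isomers.
Of these, 15 lack any improper symmetry element and so occur as enantiomeric pairs, giving 15 + 15 = 30 stereoisomers in total.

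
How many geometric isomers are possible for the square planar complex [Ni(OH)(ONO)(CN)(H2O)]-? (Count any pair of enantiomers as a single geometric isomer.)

Systematic placement gives 3 geometric isomers: (CN/OH trans, H2O/ONO trans); (CN/ONO trans, H2O/OH trans); (CN/H2O trans, OH/ONO trans).

3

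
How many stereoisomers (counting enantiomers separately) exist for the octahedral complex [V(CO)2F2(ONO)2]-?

In an octahedral complex each vertex has one trans partner and four cis neighbours.
Working through the distinct placements yields 5 geometric isomers: CO trans, F trans, ONO trans; CO trans, F cis, ONO cis; CO cis, F cis, ONO trans; CO cis, F cis, ONO cis (chiral); CO cis, F trans, ONO cis.
One of these lacks any improper symmetry element and so occurs as an enantiomeric pair, giving 5 + 1 = 6 stereoisomers in total.

6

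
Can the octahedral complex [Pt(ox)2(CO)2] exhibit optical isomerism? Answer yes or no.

yes

Each ox is bidentate and must span two cis positions.
There are 2 geometric isomers: CO trans; CO cis (chiral).
One of these lacks any improper symmetry element and so occurs as an enantiomeric pair, giving 2 + 1 = 3 stereoisomers in total.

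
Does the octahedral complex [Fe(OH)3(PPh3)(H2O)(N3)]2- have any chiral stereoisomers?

Systematic placement gives 4 geometric isomers: OH mer (3 arrangements); OH fac (chiral).
One of these lacks any improper symmetry element and so occurs as an enantiomeric pair, giving 4 + 1 = 5 stereoisomers in total.

yes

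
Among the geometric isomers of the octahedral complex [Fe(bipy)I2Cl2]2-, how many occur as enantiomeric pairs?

The six octahedral sites form three mutually perpendicular trans pairs.
Each bipy is bidentate and must span two cis positions.
There are 3 geometric isomers: I cis, Cl trans; I cis, Cl cis (chiral); I trans, Cl cis.
One of these lacks any improper symmetry element and so occurs as an enantiomeric pair, giving 3 + 1 = 4 stereoisomers in total.

1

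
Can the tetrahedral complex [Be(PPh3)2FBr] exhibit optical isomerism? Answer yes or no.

Only one geometric arrangement is possible.

no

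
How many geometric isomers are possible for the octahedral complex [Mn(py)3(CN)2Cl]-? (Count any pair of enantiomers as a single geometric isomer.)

The six octahedral sites form three mutually perpendicular trans pairs.
Working through the distinct placements yields 3 geometric isomers: py mer, CN trans; py mer, CN cis; py fac, CN cis.

3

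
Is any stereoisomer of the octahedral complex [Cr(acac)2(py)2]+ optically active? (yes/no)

In an octahedral complex each vertex has one trans partner and four cis neighbours.
Each acac is bidentate and must span two cis positions.
Working through the distinct placements yields 2 geometric isomers: py trans; py cis (chiral).
One of these lacks any improper symmetry element and so occurs as an enantiomeric pair, giving 2 + 1 = 3 stereoisomers in total.

yes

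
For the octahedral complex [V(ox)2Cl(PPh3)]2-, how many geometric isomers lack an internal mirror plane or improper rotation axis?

The six octahedral sites form three mutually perpendicular trans pairs.
Each ox is bidentate and must span two cis positions.
The distinct arrangements are (2 in all): Cl and PPh3 mutually trans; Cl and PPh3 mutually cis (chiral).
One of these lacks any improper symmetry element and so occurs as an enantiomeric pair, giving 2 + 1 = 3 stereoisomers in total.

1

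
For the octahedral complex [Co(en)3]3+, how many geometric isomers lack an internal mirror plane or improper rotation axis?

Each en is bidentate and must span two cis positions.
Only one geometric arrangement is possible; it has no improper symmetry element, so it exists as a pair of enantiomers (2 stereoisomers).

1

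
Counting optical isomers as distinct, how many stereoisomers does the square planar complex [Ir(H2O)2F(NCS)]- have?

A square has two trans pairs of vertices; adjacent vertices are cis.
Systematic placement gives 2 geometric isomers: H2O cis; H2O trans.
Each arrangement has an internal mirror plane or centre of symmetry, so none is chiral.

2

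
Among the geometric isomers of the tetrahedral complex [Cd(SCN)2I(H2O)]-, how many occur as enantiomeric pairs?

0

Only one geometric arrangement is possible.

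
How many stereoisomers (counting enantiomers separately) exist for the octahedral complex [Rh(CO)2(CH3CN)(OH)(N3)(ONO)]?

The six octahedral sites form three mutually perpendicular trans pairs.
Placing the ligands in turn and identifying arrangements related by rotation or reflection leaves 9 distinct geometric isomers.
Of these, 6 lack any improper symmetry element and so occur as enantiomeric pairs, giving 9 + 6 = 15 stereoisomers in total.

15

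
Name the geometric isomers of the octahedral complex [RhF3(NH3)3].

In an octahedral complex each vertex has one trans partner and four cis neighbours.
Working through the distinct placements yields 2 geometric isomers: F mer; F fac.

fac and mer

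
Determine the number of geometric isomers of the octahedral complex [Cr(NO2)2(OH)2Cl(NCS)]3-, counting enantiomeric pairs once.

6

The six octahedral sites form three mutually perpendicular trans pairs.
Working through the distinct placements yields 6 geometric isomers: NO2 trans, OH trans; NO2 cis, OH cis (3 arrangements, 2 chiral); NO2 cis, OH trans; NO2 trans, OH cis.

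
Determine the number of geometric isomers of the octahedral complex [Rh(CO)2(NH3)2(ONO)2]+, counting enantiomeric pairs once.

5

In an octahedral complex each vertex has one trans partner and four cis neighbours.
Working through the distinct placements yields 5 geometric isomers: CO trans, NH3 trans, ONO trans; CO trans, NH3 cis, ONO cis; CO cis, NH3 cis, ONO trans; CO cis, NH3 cis, ONO cis (chiral); CO cis, NH3 trans, ONO cis.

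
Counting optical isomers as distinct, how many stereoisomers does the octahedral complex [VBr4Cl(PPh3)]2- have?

2

In an octahedral complex each vertex has one trans partner and four cis neighbours.
The distinct arrangements are (2 in all): Cl and PPh3 mutually trans; Cl and PPh3 mutually cis.
Each arrangement has an internal mirror plane or centre of symmetry, so none is chiral.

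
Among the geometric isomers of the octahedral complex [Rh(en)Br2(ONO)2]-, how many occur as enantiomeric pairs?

1

Each en is bidentate and must span two cis positions.
The distinct arrangements are (3 in all): Br trans, ONO cis; Br cis, ONO cis (chiral); Br cis, ONO trans.
One of these lacks any improper symmetry element and so occurs as an enantiomeric pair, giving 3 + 1 = 4 stereoisomers in total.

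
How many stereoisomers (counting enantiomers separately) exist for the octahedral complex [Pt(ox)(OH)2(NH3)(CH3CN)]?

The six octahedral sites form three mutually perpendicular trans pairs.
Each ox is bidentate and must span two cis positions.
Systematic placement gives 4 geometric isomers: OH cis (3 arrangements, 2 chiral); OH trans.
Of these, 2 lack any improper symmetry element and so occur as enantiomeric pairs, giving 4 + 2 = 6 stereoisomers in total.

6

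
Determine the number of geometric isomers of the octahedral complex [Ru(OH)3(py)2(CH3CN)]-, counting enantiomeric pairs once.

In an octahedral complex each vertex has one trans partner and four cis neighbours.
The distinct arrangements are (3 in all): OH mer, py trans; OH fac, py cis; OH mer, py cis.

3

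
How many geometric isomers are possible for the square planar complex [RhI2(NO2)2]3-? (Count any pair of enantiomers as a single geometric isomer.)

A square has two trans pairs of vertices; adjacent vertices are cis.
There are 2 geometric isomers: I cis; I trans.

2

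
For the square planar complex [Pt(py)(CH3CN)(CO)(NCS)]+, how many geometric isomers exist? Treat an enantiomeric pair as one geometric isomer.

3

A square has two trans pairs of vertices; adjacent vertices are cis.
The distinct arrangements are (3 in all): (CH3CN/NCS trans, CO/py trans); (CH3CN/py trans, CO/NCS trans); (CH3CN/CO trans, NCS/py trans).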